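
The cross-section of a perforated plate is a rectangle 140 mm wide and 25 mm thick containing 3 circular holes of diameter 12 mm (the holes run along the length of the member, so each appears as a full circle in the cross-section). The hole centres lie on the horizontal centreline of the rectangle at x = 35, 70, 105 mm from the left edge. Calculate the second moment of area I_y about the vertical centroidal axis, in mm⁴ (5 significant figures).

I_y ≈ 5.4365 × 10⁶ mm⁴

Split into non-overlapping primitives; take the origin at the lower-left of the bounding box.
Plate: 140 × 25, A = 3 500 mm², x = 70 mm, Ī = 5 716 667 mm⁴.
Hole 1 (subtracted): ⌀12, A = 113.0973 mm², x = 35 mm, Ī = 1017.876 mm⁴.
Hole 2 (subtracted): ⌀12, A = 113.0973 mm², x = 70 mm, Ī = 1017.876 mm⁴.
Hole 3 (subtracted): ⌀12, A = 113.0973 mm², x = 105 mm, Ī = 1017.876 mm⁴.
By symmetry the centroid is at mid-width, x̄ = 70 mm.
Transfer each piece to the vertical centroidal axis using Ī + A·d² with d = x − 70:
  plate: d = 0 mm → contributes +5 716 667 mm⁴
  hole 1: d = -35 mm → contributes −139562.1 mm⁴
  hole 2: d = 0 mm → contributes −1017.876 mm⁴
  hole 3: d = 35 mm → contributes −139562.1 mm⁴
Total I = 5 436 525 mm⁴.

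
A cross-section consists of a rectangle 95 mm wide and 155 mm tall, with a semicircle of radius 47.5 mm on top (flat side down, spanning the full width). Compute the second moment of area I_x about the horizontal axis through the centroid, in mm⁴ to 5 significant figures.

I_x ≈ 5.7284 × 10⁷ mm⁴

Split into non-overlapping primitives; take the origin at the lower-left of the bounding box.
Rectangular body: 95 × 155, A = 14 725 mm², y = 77.5 mm, Ī = 29 480 677 mm⁴.
Semicircular cap: semicircle r = 47.5, A = 3544.109 mm², y = 175.1596 mm, Ī = 558735.8 mm⁴.
Centroid: ȳ = ΣA·y / ΣA = 96.44544 mm.
Transfer each piece to the horizontal axis through the centroid using Ī + A·d² with d = y − 96.44544:
  rectangular body: d = -18.94544 mm → contributes +34 765 919 mm⁴
  semicircular cap: d = 78.71418 mm → contributes +22 517 762 mm⁴
Total I = 57 283 681 mm⁴.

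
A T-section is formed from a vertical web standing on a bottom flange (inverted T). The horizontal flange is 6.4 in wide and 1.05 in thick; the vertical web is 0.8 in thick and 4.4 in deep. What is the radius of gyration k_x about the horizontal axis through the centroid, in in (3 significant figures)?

Split into non-overlapping primitives; take the origin at the lower-left of the bounding box.
Flange: 6.4 × 1.05, A = 6.72 in², y = 0.525 in, Ī = 0.6174 in⁴.
Web: 0.8 × 4.4, A = 3.52 in², y = 3.25 in, Ī = 5.6789 in⁴.
Centroid: ȳ = ΣA·y / ΣA = 1.4617 in.
Transfer each piece to the horizontal axis through the centroid using Ī + A·d² with d = y − 1.4617:
  flange: d = -0.93672 in → contributes +6.5138 in⁴
  web: d = 1.7883 in → contributes +16.936 in⁴
Total I = 23.45 in⁴.
Radius of gyration: k = √(I/A) = √(23.45 / 10.24) = 1.5133 in.

k_x ≈ 1.51 in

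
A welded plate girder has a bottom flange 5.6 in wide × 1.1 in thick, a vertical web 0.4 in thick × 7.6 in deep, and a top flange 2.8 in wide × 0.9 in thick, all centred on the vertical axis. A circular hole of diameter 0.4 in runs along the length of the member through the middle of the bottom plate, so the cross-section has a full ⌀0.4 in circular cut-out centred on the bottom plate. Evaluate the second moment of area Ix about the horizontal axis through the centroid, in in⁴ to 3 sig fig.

Break the section into simple shapes (no overlaps), measuring from the bottom-left corner of the bounding box.
Bottom plate: 5.6 × 1.1, A = 6.16 in², y = 0.55 in, Ī = 0.62113 in⁴.
Web plate: 0.4 × 7.6, A = 3.04 in², y = 4.9 in, Ī = 14.633 in⁴.
Top plate: 2.8 × 0.9, A = 2.52 in², y = 9.15 in, Ī = 0.1701 in⁴.
Hole (subtracted): ⌀0.4, A = 0.12566 in², y = 0.55 in, Ī = 0.0012566 in⁴.
Centroid: ȳ = ΣA·y / ΣA = 3.5597 in.
Transfer each piece to the horizontal axis through the centroid using Ī + A·d² with d = y − 3.5597:
  bottom plate: d = -3.0097 in → contributes +56.422 in⁴
  web plate: d = 1.3403 in → contributes +20.093 in⁴
  top plate: d = 5.5903 in → contributes +78.922 in⁴
  hole: d = -3.0097 in → contributes −1.1396 in⁴
Total I = 154.3 in⁴.

Ix ≈ 154 in⁴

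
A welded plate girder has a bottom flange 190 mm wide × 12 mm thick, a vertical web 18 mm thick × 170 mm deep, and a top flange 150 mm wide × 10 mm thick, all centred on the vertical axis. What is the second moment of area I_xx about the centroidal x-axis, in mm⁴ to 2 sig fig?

Break the section into simple shapes (no overlaps), measuring from the bottom-left corner of the bounding box.
Bottom plate: 190 × 12, A = 2 280 mm², y = 6 mm, Ī = 27 360 mm⁴.
Web plate: 18 × 170, A = 3 060 mm², y = 97 mm, Ī = 7 369 500 mm⁴.
Top plate: 150 × 10, A = 1 500 mm², y = 187 mm, Ī = 12 500 mm⁴.
Centroid: ȳ = ΣA·y / ΣA = 86.4 mm.
Transfer each piece to the centroidal x-axis using Ī + A·d² with d = y − 86.4:
  bottom plate: d = -80.4 mm → contributes +14 766 931 mm⁴
  web plate: d = 10.6 mm → contributes +7 713 094 mm⁴
  top plate: d = 100.6 mm → contributes +15 191 981 mm⁴
Total I = 37 672 006 mm⁴.

I_xx ≈ 3.8 × 10⁷ mm⁴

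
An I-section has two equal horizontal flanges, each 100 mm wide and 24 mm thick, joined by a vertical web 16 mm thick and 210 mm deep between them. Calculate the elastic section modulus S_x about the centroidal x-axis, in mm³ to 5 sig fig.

S_x ≈ 6.0687 × 10⁵ mm³

Treat the section as a set of non-overlapping primitives; coordinates are from the bounding-box lower-left.
Bottom flange: 100 × 24, A = 2 400 mm², y = 12 mm, Ī = 115 200 mm⁴.
Web: 16 × 210, A = 3 360 mm², y = 129 mm, Ī = 12 348 000 mm⁴.
Top flange: 100 × 24, A = 2 400 mm², y = 246 mm, Ī = 115 200 mm⁴.
By symmetry the centroid is at mid-height, ȳ = 129 mm.
Transfer each piece to the centroidal x-axis using Ī + A·d² with d = y − 129:
  bottom flange: d = -117 mm → contributes +32 968 800 mm⁴
  web: d = 0 mm → contributes +12 348 000 mm⁴
  top flange: d = 117 mm → contributes +32 968 800 mm⁴
Total I = 78 285 600 mm⁴.
Extreme fibre distance c = 129 mm; S = I/c = 606865.1 mm³.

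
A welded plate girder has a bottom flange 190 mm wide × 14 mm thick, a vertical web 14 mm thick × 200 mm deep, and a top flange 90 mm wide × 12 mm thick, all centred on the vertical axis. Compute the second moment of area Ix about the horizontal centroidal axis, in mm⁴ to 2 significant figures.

Treat the section as a set of non-overlapping primitives; coordinates are from the bounding-box lower-left.
Bottom plate: 190 × 14, A = 2 660 mm², y = 7 mm, Ī = 43 447 mm⁴.
Web plate: 14 × 200, A = 2 800 mm², y = 114 mm, Ī = 9 333 333 mm⁴.
Top plate: 90 × 12, A = 1 080 mm², y = 220 mm, Ī = 12 960 mm⁴.
Centroid: ȳ = ΣA·y / ΣA = 87.98 mm.
Transfer each piece to the horizontal centroidal axis using Ī + A·d² with d = y − 87.98:
  bottom plate: d = -80.98 mm → contributes +17 489 118 mm⁴
  web plate: d = 26.02 mm → contributes +11 228 360 mm⁴
  top plate: d = 132 mm → contributes +18 835 240 mm⁴
Total I = 47 552 718 mm⁴.

Ix ≈ 4.8 × 10⁷ mm⁴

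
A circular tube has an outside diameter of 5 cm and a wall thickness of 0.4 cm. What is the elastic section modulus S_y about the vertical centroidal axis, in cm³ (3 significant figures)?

S_y ≈ 6.16 cm³

Break the section into simple shapes (no overlaps), measuring from the bottom-left corner of the bounding box.
Outer circle: ⌀5, A = 19.635 cm², x = 2.5 cm, Ī = 30.68 cm⁴.
Bore (subtracted): ⌀4.2, A = 13.854 cm², x = 2.5 cm, Ī = 15.275 cm⁴.
By symmetry the centroid is at mid-width, x̄ = 2.5 cm.
All pieces are centred on the vertical centroidal axis, so I = ΣĪ (holes subtracted) = 15.405 cm⁴.
Extreme fibre distance c = 2.5 cm; S = I/c = 6.162 cm³.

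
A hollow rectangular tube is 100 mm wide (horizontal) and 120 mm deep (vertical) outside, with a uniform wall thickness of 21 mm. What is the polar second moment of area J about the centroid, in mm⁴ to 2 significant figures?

J ≈ 2.1 × 10⁷ mm⁴

Decompose the section into non-overlapping parts with the origin at the bottom-left of its bounding rectangle.
Outer rectangle: 100 × 120, A = 12 000 mm², y = 60 mm, Ī = 14 400 000 mm⁴.
Inner void (subtracted): 58 × 78, A = 4 524 mm², y = 60 mm, Ī = 2 293 668 mm⁴.
By symmetry the centroid is at mid-height, ȳ = 60 mm.
All pieces are centred on the centroidal x-axis, so I = ΣĪ (holes subtracted) = 12 106 332 mm⁴.
Repeating about the centroidal y-axis gives I_y = 8 731 772 mm⁴.
Polar second moment: J = I_x + I_y = 20 838 104 mm⁴.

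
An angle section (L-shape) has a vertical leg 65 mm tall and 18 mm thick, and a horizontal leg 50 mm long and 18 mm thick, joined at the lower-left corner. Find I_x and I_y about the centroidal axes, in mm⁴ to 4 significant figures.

Treat the section as a set of non-overlapping primitives; coordinates are from the bounding-box lower-left.
Vertical leg: 18 × 65, A = 1 170 mm², y = 32.5 mm, Ī = 411 938 mm⁴.
Horizontal leg (remainder): 32 × 18, A = 576 mm², y = 9 mm, Ī = 15 552 mm⁴.
Centroid: ȳ = ΣA·y / ΣA = 24.7474 mm.
Transfer each piece to the centroidal x-axis using Ī + A·d² with d = y − 24.7474:
  vertical leg: d = 7.75258 mm → contributes +482 257 mm⁴
  horizontal leg (remainder): d = -15.7474 mm → contributes +158 389 mm⁴
Total I = 640 647 mm⁴.
For the y-axis: x̄ = 17.2474 mm.
Repeating about the centroidal y-axis gives I_y = 321 979 mm⁴.

I_x ≈ 6.406 × 10⁵ mm⁴, I_y ≈ 3.220 × 10⁵ mm⁴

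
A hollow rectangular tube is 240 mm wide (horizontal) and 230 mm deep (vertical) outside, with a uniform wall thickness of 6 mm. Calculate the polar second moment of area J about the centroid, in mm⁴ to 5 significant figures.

J ≈ 9.6138 × 10⁷ mm⁴

Split into non-overlapping primitives; take the origin at the lower-left of the bounding box.
Outer rectangle: 240 × 230, A = 55 200 mm², y = 115 mm, Ī = 243 340 000 mm⁴.
Inner void (subtracted): 228 × 218, A = 49 704 mm², y = 115 mm, Ī = 196 844 408 mm⁴.
By symmetry the centroid is at mid-height, ȳ = 115 mm.
All pieces are centred on the centroidal x-axis, so I = ΣĪ (holes subtracted) = 46 495 592 mm⁴.
Repeating about the centroidal y-axis gives I_y = 49 642 272 mm⁴.
Polar second moment: J = I_x + I_y = 96 137 864 mm⁴.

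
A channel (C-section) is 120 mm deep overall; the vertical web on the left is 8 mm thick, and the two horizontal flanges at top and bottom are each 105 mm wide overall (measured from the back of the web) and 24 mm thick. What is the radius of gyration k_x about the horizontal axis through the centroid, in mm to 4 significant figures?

Split into non-overlapping primitives; take the origin at the lower-left of the bounding box.
Web: 8 × 120, A = 960 mm², y = 60 mm, Ī = 1 152 000 mm⁴.
Top flange (beyond web): 97 × 24, A = 2 328 mm², y = 108 mm, Ī = 111 744 mm⁴.
Bottom flange (beyond web): 97 × 24, A = 2 328 mm², y = 12 mm, Ī = 111 744 mm⁴.
By symmetry the centroid is at mid-height, ȳ = 60 mm.
Transfer each piece to the horizontal axis through the centroid using Ī + A·d² with d = y − 60:
  web: d = 0 mm → contributes +1 152 000 mm⁴
  top flange (beyond web): d = 48 mm → contributes +5 475 456 mm⁴
  bottom flange (beyond web): d = -48 mm → contributes +5 475 456 mm⁴
Total I = 12 102 912 mm⁴.
Radius of gyration: k = √(I/A) = √(12 102 912 / 5 616) = 46.4228 mm.

k_x ≈ 46.42 mm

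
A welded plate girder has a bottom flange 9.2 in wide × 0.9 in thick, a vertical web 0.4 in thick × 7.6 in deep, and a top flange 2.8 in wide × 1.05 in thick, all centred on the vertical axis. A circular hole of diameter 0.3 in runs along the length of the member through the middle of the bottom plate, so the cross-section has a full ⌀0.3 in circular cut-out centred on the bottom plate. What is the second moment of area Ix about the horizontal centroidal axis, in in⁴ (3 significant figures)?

Break the section into simple shapes (no overlaps), measuring from the bottom-left corner of the bounding box.
Bottom plate: 9.2 × 0.9, A = 8.28 in², y = 0.45 in, Ī = 0.5589 in⁴.
Web plate: 0.4 × 7.6, A = 3.04 in², y = 4.7 in, Ī = 14.633 in⁴.
Top plate: 2.8 × 1.05, A = 2.94 in², y = 9.025 in, Ī = 0.27011 in⁴.
Hole (subtracted): ⌀0.3, A = 0.070686 in², y = 0.45 in, Ī = 0.00039761 in⁴.
Centroid: ȳ = ΣA·y / ΣA = 3.1373 in.
Transfer each piece to the horizontal centroidal axis using Ī + A·d² with d = y − 3.1373:
  bottom plate: d = -2.6873 in → contributes +60.352 in⁴
  web plate: d = 1.5627 in → contributes +22.057 in⁴
  top plate: d = 5.8877 in → contributes +102.19 in⁴
  hole: d = -2.6873 in → contributes −0.51085 in⁴
Total I = 184.08 in⁴.

Ix ≈ 184 in⁴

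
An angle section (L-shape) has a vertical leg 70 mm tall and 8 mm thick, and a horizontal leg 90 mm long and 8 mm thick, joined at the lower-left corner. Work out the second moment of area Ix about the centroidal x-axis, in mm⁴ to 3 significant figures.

Ix ≈ 5.22 × 10⁵ mm⁴

Split into non-overlapping primitives; take the origin at the lower-left of the bounding box.
Vertical leg: 8 × 70, A = 560 mm², y = 35 mm, Ī = 228 667 mm⁴.
Horizontal leg (remainder): 82 × 8, A = 656 mm², y = 4 mm, Ī = 3498.7 mm⁴.
Centroid: ȳ = ΣA·y / ΣA = 18.276 mm.
Transfer each piece to the centroidal x-axis using Ī + A·d² with d = y − 18.276:
  vertical leg: d = 16.724 mm → contributes +385 288 mm⁴
  horizontal leg (remainder): d = -14.276 mm → contributes +137 200 mm⁴
Total I = 522 488 mm⁴.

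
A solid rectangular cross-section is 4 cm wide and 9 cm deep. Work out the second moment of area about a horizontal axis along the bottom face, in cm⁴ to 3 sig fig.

The section: 4 × 9, A = 36 cm², y = 4.5 cm, Ī = 243 cm⁴.
Transfer it to the base of the section using Ī + A·d² with d = y − 0:
  the section: d = 4.5 cm → contributes +972 cm⁴
Total I = 972 cm⁴.

I_base ≈ 972 cm⁴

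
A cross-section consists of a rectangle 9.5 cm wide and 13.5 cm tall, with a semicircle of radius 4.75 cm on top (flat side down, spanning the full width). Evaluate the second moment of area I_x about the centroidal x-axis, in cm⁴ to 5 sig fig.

I_x ≈ 4137.4 cm⁴

Break the section into simple shapes (no overlaps), measuring from the bottom-left corner of the bounding box.
Rectangular body: 9.5 × 13.5, A = 128.25 cm², y = 6.75 cm, Ī = 1947.797 cm⁴.
Semicircular cap: semicircle r = 4.75, A = 35.44109 cm², y = 15.51596 cm, Ī = 55.87358 cm⁴.
Centroid: ȳ = ΣA·y / ΣA = 8.647936 cm.
Transfer each piece to the centroidal x-axis using Ī + A·d² with d = y − 8.647936:
  rectangular body: d = -1.897936 cm → contributes +2409.774 cm⁴
  semicircular cap: d = 6.868026 cm → contributes +1727.622 cm⁴
Total I = 4137.396 cm⁴.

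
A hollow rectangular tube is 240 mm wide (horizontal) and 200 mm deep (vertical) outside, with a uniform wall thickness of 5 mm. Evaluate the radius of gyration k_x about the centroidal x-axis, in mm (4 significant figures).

k_x ≈ 81.46 mm

Split into non-overlapping primitives; take the origin at the lower-left of the bounding box.
Outer rectangle: 240 × 200, A = 48 000 mm², y = 100 mm, Ī = 160 000 000 mm⁴.
Inner void (subtracted): 230 × 190, A = 43 700 mm², y = 100 mm, Ī = 131 464 167 mm⁴.
By symmetry the centroid is at mid-height, ȳ = 100 mm.
All pieces are centred on the centroidal x-axis, so I = ΣĪ (holes subtracted) = 28 535 833 mm⁴.
Radius of gyration: k = √(I/A) = √(28 535 833 / 4 300) = 81.4631 mm.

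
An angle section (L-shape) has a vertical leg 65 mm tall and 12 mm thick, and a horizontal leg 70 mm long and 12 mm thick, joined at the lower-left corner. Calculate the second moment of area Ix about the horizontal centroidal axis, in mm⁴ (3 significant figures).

Ix ≈ 5.41 × 10⁵ mm⁴

Split into non-overlapping primitives; take the origin at the lower-left of the bounding box.
Vertical leg: 12 × 65, A = 780 mm², y = 32.5 mm, Ī = 274 625 mm⁴.
Horizontal leg (remainder): 58 × 12, A = 696 mm², y = 6 mm, Ī = 8 352 mm⁴.
Centroid: ȳ = ΣA·y / ΣA = 20.004 mm.
Transfer each piece to the horizontal centroidal axis using Ī + A·d² with d = y − 20.004:
  vertical leg: d = 12.496 mm → contributes +396 421 mm⁴
  horizontal leg (remainder): d = -14.004 mm → contributes +144 847 mm⁴
Total I = 541 268 mm⁴.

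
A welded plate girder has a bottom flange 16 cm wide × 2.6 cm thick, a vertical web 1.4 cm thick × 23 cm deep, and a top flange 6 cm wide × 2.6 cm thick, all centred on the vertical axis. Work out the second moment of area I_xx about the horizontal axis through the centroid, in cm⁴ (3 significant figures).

Decompose the section into non-overlapping parts with the origin at the bottom-left of its bounding rectangle.
Bottom plate: 16 × 2.6, A = 41.6 cm², y = 1.3 cm, Ī = 23.435 cm⁴.
Web plate: 1.4 × 23, A = 32.2 cm², y = 14.1 cm, Ī = 1419.5 cm⁴.
Top plate: 6 × 2.6, A = 15.6 cm², y = 26.9 cm, Ī = 8.788 cm⁴.
Centroid: ȳ = ΣA·y / ΣA = 10.377 cm.
Transfer each piece to the horizontal axis through the centroid using Ī + A·d² with d = y − 10.377:
  bottom plate: d = -9.0774 cm → contributes +3451.2 cm⁴
  web plate: d = 3.7226 cm → contributes +1865.7 cm⁴
  top plate: d = 16.523 cm → contributes +4267.5 cm⁴
Total I = 9584.5 cm⁴.

I_xx ≈ 9580 cm⁴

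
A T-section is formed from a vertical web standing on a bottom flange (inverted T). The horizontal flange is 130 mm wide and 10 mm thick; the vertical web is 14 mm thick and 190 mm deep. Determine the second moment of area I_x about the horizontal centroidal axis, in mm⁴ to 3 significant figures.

Break the section into simple shapes (no overlaps), measuring from the bottom-left corner of the bounding box.
Flange: 130 × 10, A = 1 300 mm², y = 5 mm, Ī = 10 833 mm⁴.
Web: 14 × 190, A = 2 660 mm², y = 105 mm, Ī = 8 002 167 mm⁴.
Centroid: ȳ = ΣA·y / ΣA = 72.172 mm.
Transfer each piece to the horizontal centroidal axis using Ī + A·d² with d = y − 72.172:
  flange: d = -67.172 mm → contributes +5 876 485 mm⁴
  web: d = 32.828 mm → contributes +10 868 838 mm⁴
Total I = 16 745 323 mm⁴.

I_x ≈ 1.67 × 10⁷ mm⁴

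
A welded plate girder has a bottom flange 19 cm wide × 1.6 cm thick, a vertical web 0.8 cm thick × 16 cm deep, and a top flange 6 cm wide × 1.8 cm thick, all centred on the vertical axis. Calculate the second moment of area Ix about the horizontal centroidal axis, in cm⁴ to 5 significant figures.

Decompose the section into non-overlapping parts with the origin at the bottom-left of its bounding rectangle.
Bottom plate: 19 × 1.6, A = 30.4 cm², y = 0.8 cm, Ī = 6.485333 cm⁴.
Web plate: 0.8 × 16, A = 12.8 cm², y = 9.6 cm, Ī = 273.0667 cm⁴.
Top plate: 6 × 1.8, A = 10.8 cm², y = 18.5 cm, Ī = 2.916 cm⁴.
Centroid: ȳ = ΣA·y / ΣA = 6.425926 cm.
Transfer each piece to the horizontal centroidal axis using Ī + A·d² with d = y − 6.425926:
  bottom plate: d = -5.625926 cm → contributes +968.677 cm⁴
  web plate: d = 3.174074 cm → contributes +402.0234 cm⁴
  top plate: d = 12.07407 cm → contributes +1577.375 cm⁴
Total I = 2948.076 cm⁴.

Ix ≈ 2948.1 cm⁴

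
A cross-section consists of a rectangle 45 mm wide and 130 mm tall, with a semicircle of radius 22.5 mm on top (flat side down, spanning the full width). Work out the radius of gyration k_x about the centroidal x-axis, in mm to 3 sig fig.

k_x ≈ 42.8 mm

Treat the section as a set of non-overlapping primitives; coordinates are from the bounding-box lower-left.
Rectangular body: 45 × 130, A = 5 850 mm², y = 65 mm, Ī = 8 238 750 mm⁴.
Semicircular cap: semicircle r = 22.5, A = 795.22 mm², y = 139.55 mm, Ī = 28 130 mm⁴.
Centroid: ȳ = ΣA·y / ΣA = 73.921 mm.
Transfer each piece to the centroidal x-axis using Ī + A·d² with d = y − 73.921:
  rectangular body: d = -8.9211 mm → contributes +8 704 330 mm⁴
  semicircular cap: d = 65.628 mm → contributes +3 453 169 mm⁴
Total I = 12 157 499 mm⁴.
Radius of gyration: k = √(I/A) = √(12 157 499 / 6645.2) = 42.773 mm.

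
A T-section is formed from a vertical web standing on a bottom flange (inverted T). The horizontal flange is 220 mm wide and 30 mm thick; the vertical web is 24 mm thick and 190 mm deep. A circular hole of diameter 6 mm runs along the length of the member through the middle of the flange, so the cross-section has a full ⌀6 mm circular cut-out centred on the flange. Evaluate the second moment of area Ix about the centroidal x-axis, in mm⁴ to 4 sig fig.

Treat the section as a set of non-overlapping primitives; coordinates are from the bounding-box lower-left.
Flange: 220 × 30, A = 6 600 mm², y = 15 mm, Ī = 495 000 mm⁴.
Web: 24 × 190, A = 4 560 mm², y = 125 mm, Ī = 13 718 000 mm⁴.
Hole (subtracted): ⌀6, A = 28.2743 mm², y = 15 mm, Ī = 63.6173 mm⁴.
Centroid: ȳ = ΣA·y / ΣA = 60.0604 mm.
Transfer each piece to the centroidal x-axis using Ī + A·d² with d = y − 60.0604:
  flange: d = -45.0604 mm → contributes +13 895 901 mm⁴
  web: d = 64.9396 mm → contributes +32 948 212 mm⁴
  hole: d = -45.0604 mm → contributes −57472.9 mm⁴
Total I = 46 786 640 mm⁴.

Ix ≈ 4.679 × 10⁷ mm⁴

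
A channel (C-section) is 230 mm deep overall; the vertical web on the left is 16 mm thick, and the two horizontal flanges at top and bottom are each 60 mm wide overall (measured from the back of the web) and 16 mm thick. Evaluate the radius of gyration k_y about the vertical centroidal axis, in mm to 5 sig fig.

k_y ≈ 15.499 mm

Split into non-overlapping primitives; take the origin at the lower-left of the bounding box.
Web: 16 × 230, A = 3 680 mm², x = 8 mm, Ī = 78506.67 mm⁴.
Top flange (beyond web): 44 × 16, A = 704 mm², x = 38 mm, Ī = 113578.7 mm⁴.
Bottom flange (beyond web): 44 × 16, A = 704 mm², x = 38 mm, Ī = 113578.7 mm⁴.
Centroid: x̄ = ΣA·x / ΣA = 16.30189 mm.
Transfer each piece to the vertical centroidal axis using Ī + A·d² with d = x − 16.30189:
  web: d = -8.301887 mm → contributes +332137.1 mm⁴
  top flange (beyond web): d = 21.69811 mm → contributes +445027.6 mm⁴
  bottom flange (beyond web): d = 21.69811 mm → contributes +445027.6 mm⁴
Total I = 1 222 192 mm⁴.
Radius of gyration: k = √(I/A) = √(1 222 192 / 5 088) = 15.49873 mm.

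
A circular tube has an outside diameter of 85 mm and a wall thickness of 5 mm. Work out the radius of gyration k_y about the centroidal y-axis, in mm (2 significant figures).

Break the section into simple shapes (no overlaps), measuring from the bottom-left corner of the bounding box.
Outer circle: ⌀85, A = 5 675 mm², x = 42.5 mm, Ī = 2 562 392 mm⁴.
Bore (subtracted): ⌀75, A = 4 418 mm², x = 42.5 mm, Ī = 1 553 156 mm⁴.
By symmetry the centroid is at mid-width, x̄ = 42.5 mm.
All pieces are centred on the centroidal y-axis, so I = ΣĪ (holes subtracted) = 1 009 237 mm⁴.
Radius of gyration: k = √(I/A) = √(1 009 237 / 1 257) = 28.34 mm.

k_y ≈ 28 mm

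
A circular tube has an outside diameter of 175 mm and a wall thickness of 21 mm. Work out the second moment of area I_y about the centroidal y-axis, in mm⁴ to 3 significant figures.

I_y ≈ 3.07 × 10⁷ mm⁴

Break the section into simple shapes (no overlaps), measuring from the bottom-left corner of the bounding box.
Outer circle: ⌀175, A = 24 053 mm², x = 87.5 mm, Ī = 46 038 598 mm⁴.
Bore (subtracted): ⌀133, A = 13 893 mm², x = 87.5 mm, Ī = 15 359 478 mm⁴.
By symmetry the centroid is at mid-width, x̄ = 87.5 mm.
All pieces are centred on the centroidal y-axis, so I = ΣĪ (holes subtracted) = 30 679 120 mm⁴.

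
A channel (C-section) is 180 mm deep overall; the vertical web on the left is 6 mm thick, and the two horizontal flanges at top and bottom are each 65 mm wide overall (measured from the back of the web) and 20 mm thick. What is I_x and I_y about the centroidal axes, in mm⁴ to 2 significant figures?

Split into non-overlapping primitives; take the origin at the lower-left of the bounding box.
Web: 6 × 180, A = 1 080 mm², y = 90 mm, Ī = 2 916 000 mm⁴.
Top flange (beyond web): 59 × 20, A = 1 180 mm², y = 170 mm, Ī = 39 333 mm⁴.
Bottom flange (beyond web): 59 × 20, A = 1 180 mm², y = 10 mm, Ī = 39 333 mm⁴.
By symmetry the centroid is at mid-height, ȳ = 90 mm.
Transfer each piece to the centroidal x-axis using Ī + A·d² with d = y − 90:
  web: d = 0 mm → contributes +2 916 000 mm⁴
  top flange (beyond web): d = 80 mm → contributes +7 591 333 mm⁴
  bottom flange (beyond web): d = -80 mm → contributes +7 591 333 mm⁴
Total I = 18 098 667 mm⁴.
For the y-axis: x̄ = 25.3 mm.
Repeating about the centroidal y-axis gives I_y = 1 470 444 mm⁴.

I_x ≈ 1.8 × 10⁷ mm⁴, I_y ≈ 1.5 × 10⁶ mm⁴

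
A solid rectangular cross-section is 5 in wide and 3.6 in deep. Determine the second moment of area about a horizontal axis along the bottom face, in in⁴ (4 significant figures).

The section: 5 × 3.6, A = 18 in², y = 1.8 in, Ī = 19.44 in⁴.
Transfer it to the base of the section using Ī + A·d² with d = y − 0:
  the section: d = 1.8 in → contributes +77.76 in⁴
Total I = 77.76 in⁴.

I_base ≈ 77.76 in⁴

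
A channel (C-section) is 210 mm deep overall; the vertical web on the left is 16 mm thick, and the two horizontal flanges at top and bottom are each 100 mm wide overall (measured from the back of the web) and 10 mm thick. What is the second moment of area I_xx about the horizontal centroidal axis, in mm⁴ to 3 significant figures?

Break the section into simple shapes (no overlaps), measuring from the bottom-left corner of the bounding box.
Web: 16 × 210, A = 3 360 mm², y = 105 mm, Ī = 12 348 000 mm⁴.
Top flange (beyond web): 84 × 10, A = 840 mm², y = 205 mm, Ī = 7 000 mm⁴.
Bottom flange (beyond web): 84 × 10, A = 840 mm², y = 5 mm, Ī = 7 000 mm⁴.
By symmetry the centroid is at mid-height, ȳ = 105 mm.
Transfer each piece to the horizontal centroidal axis using Ī + A·d² with d = y − 105:
  web: d = 0 mm → contributes +12 348 000 mm⁴
  top flange (beyond web): d = 100 mm → contributes +8 407 000 mm⁴
  bottom flange (beyond web): d = -100 mm → contributes +8 407 000 mm⁴
Total I = 29 162 000 mm⁴.

I_xx ≈ 2.92 × 10⁷ mm⁴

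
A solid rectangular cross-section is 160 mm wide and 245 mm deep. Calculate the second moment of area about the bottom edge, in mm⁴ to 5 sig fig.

I_base ≈ 7.8433 × 10⁸ mm⁴

The section: 160 × 245, A = 39 200 mm², y = 122.5 mm, Ī = 196 081 667 mm⁴.
Transfer it to a horizontal axis along the bottom face using Ī + A·d² with d = y − 0:
  the section: d = 122.5 mm → contributes +784 326 667 mm⁴
Total I = 784 326 667 mm⁴.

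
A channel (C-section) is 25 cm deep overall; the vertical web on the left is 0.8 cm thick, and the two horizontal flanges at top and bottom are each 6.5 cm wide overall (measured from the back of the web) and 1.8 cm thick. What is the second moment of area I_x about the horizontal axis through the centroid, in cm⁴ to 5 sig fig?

Break the section into simple shapes (no overlaps), measuring from the bottom-left corner of the bounding box.
Web: 0.8 × 25, A = 20 cm², y = 12.5 cm, Ī = 1041.667 cm⁴.
Top flange (beyond web): 5.7 × 1.8, A = 10.26 cm², y = 24.1 cm, Ī = 2.7702 cm⁴.
Bottom flange (beyond web): 5.7 × 1.8, A = 10.26 cm², y = 0.9 cm, Ī = 2.7702 cm⁴.
By symmetry the centroid is at mid-height, ȳ = 12.5 cm.
Transfer each piece to the horizontal axis through the centroid using Ī + A·d² with d = y − 12.5:
  web: d = 0 cm → contributes +1041.667 cm⁴
  top flange (beyond web): d = 11.6 cm → contributes +1383.356 cm⁴
  bottom flange (beyond web): d = -11.6 cm → contributes +1383.356 cm⁴
Total I = 3808.378 cm⁴.

I_x ≈ 3808.4 cm⁴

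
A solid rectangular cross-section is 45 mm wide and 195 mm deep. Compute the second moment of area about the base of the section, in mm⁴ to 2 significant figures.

The section: 45 × 195, A = 8 775 mm², y = 97.5 mm, Ī = 27 805 781 mm⁴.
Transfer it to the base of the section using Ī + A·d² with d = y − 0:
  the section: d = 97.5 mm → contributes +111 223 125 mm⁴
Total I = 111 223 125 mm⁴.

I_base ≈ 1.1 × 10⁸ mm⁴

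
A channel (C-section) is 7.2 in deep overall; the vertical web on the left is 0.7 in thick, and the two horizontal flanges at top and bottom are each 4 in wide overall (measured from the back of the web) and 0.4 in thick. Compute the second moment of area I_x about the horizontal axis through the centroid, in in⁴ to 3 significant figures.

Treat the section as a set of non-overlapping primitives; coordinates are from the bounding-box lower-left.
Web: 0.7 × 7.2, A = 5.04 in², y = 3.6 in, Ī = 21.773 in⁴.
Top flange (beyond web): 3.3 × 0.4, A = 1.32 in², y = 7 in, Ī = 0.0176 in⁴.
Bottom flange (beyond web): 3.3 × 0.4, A = 1.32 in², y = 0.2 in, Ī = 0.0176 in⁴.
By symmetry the centroid is at mid-height, ȳ = 3.6 in.
Transfer each piece to the horizontal axis through the centroid using Ī + A·d² with d = y − 3.6:
  web: d = 0 in → contributes +21.773 in⁴
  top flange (beyond web): d = 3.4 in → contributes +15.277 in⁴
  bottom flange (beyond web): d = -3.4 in → contributes +15.277 in⁴
Total I = 52.326 in⁴.

I_x ≈ 52.3 in⁴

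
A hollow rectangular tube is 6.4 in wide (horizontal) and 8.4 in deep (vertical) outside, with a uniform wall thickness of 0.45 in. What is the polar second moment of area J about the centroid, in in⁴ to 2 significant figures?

Break the section into simple shapes (no overlaps), measuring from the bottom-left corner of the bounding box.
Outer rectangle: 6.4 × 8.4, A = 53.76 in², y = 4.2 in, Ī = 316.1 in⁴.
Inner void (subtracted): 5.5 × 7.5, A = 41.25 in², y = 4.2 in, Ī = 193.4 in⁴.
By symmetry the centroid is at mid-height, ȳ = 4.2 in.
All pieces are centred on the centroidal x-axis, so I = ΣĪ (holes subtracted) = 122.7 in⁴.
Repeating about the centroidal y-axis gives I_y = 79.52 in⁴.
Polar second moment: J = I_x + I_y = 202.3 in⁴.

J ≈ 200 in⁴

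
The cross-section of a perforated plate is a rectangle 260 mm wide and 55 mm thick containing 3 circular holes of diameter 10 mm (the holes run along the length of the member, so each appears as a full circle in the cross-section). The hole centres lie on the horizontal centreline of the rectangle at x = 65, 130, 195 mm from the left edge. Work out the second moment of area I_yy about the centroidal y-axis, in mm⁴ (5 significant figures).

Break the section into simple shapes (no overlaps), measuring from the bottom-left corner of the bounding box.
Plate: 260 × 55, A = 14 300 mm², x = 130 mm, Ī = 80 556 667 mm⁴.
Hole 1 (subtracted): ⌀10, A = 78.53982 mm², x = 65 mm, Ī = 490.8739 mm⁴.
Hole 2 (subtracted): ⌀10, A = 78.53982 mm², x = 130 mm, Ī = 490.8739 mm⁴.
Hole 3 (subtracted): ⌀10, A = 78.53982 mm², x = 195 mm, Ī = 490.8739 mm⁴.
By symmetry the centroid is at mid-width, x̄ = 130 mm.
Transfer each piece to the centroidal y-axis using Ī + A·d² with d = x − 130:
  plate: d = 0 mm → contributes +80 556 667 mm⁴
  hole 1: d = -65 mm → contributes −332321.6 mm⁴
  hole 2: d = 0 mm → contributes −490.8739 mm⁴
  hole 3: d = 65 mm → contributes −332321.6 mm⁴
Total I = 79 891 533 mm⁴.

I_yy ≈ 7.9892 × 10⁷ mm⁴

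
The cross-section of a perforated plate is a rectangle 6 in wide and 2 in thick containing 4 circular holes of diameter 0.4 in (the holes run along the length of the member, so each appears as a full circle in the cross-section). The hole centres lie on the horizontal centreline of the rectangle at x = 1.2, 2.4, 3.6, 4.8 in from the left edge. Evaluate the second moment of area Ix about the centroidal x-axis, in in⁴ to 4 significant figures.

Ix ≈ 3.995 in⁴

Treat the section as a set of non-overlapping primitives; coordinates are from the bounding-box lower-left.
Plate: 6 × 2, A = 12 in², y = 1 in, Ī = 4 in⁴.
Hole 1 (subtracted): ⌀0.4, A = 0.125664 in², y = 1 in, Ī = 0.00125664 in⁴.
Hole 2 (subtracted): ⌀0.4, A = 0.125664 in², y = 1 in, Ī = 0.00125664 in⁴.
Hole 3 (subtracted): ⌀0.4, A = 0.125664 in², y = 1 in, Ī = 0.00125664 in⁴.
Hole 4 (subtracted): ⌀0.4, A = 0.125664 in², y = 1 in, Ī = 0.00125664 in⁴.
By symmetry the centroid is at mid-height, ȳ = 1 in.
All pieces are centred on the centroidal x-axis, so I = ΣĪ (holes subtracted) = 3.99497 in⁴.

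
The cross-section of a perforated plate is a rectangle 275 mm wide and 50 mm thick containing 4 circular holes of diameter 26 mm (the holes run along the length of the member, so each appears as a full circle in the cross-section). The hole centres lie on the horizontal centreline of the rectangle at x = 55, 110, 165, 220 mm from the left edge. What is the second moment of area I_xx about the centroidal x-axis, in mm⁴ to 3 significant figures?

I_xx ≈ 2.77 × 10⁶ mm⁴

Decompose the section into non-overlapping parts with the origin at the bottom-left of its bounding rectangle.
Plate: 275 × 50, A = 13 750 mm², y = 25 mm, Ī = 2 864 583 mm⁴.
Hole 1 (subtracted): ⌀26, A = 530.93 mm², y = 25 mm, Ī = 22 432 mm⁴.
Hole 2 (subtracted): ⌀26, A = 530.93 mm², y = 25 mm, Ī = 22 432 mm⁴.
Hole 3 (subtracted): ⌀26, A = 530.93 mm², y = 25 mm, Ī = 22 432 mm⁴.
Hole 4 (subtracted): ⌀26, A = 530.93 mm², y = 25 mm, Ī = 22 432 mm⁴.
By symmetry the centroid is at mid-height, ȳ = 25 mm.
All pieces are centred on the centroidal x-axis, so I = ΣĪ (holes subtracted) = 2 774 856 mm⁴.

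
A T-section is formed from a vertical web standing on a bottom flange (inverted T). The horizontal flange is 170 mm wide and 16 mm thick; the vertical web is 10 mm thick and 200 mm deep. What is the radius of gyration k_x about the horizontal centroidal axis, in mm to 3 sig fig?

Split into non-overlapping primitives; take the origin at the lower-left of the bounding box.
Flange: 170 × 16, A = 2 720 mm², y = 8 mm, Ī = 58 027 mm⁴.
Web: 10 × 200, A = 2 000 mm², y = 116 mm, Ī = 6 666 667 mm⁴.
Centroid: ȳ = ΣA·y / ΣA = 53.763 mm.
Transfer each piece to the horizontal centroidal axis using Ī + A·d² with d = y − 53.763:
  flange: d = -45.763 mm → contributes +5 754 321 mm⁴
  web: d = 62.237 mm → contributes +14 413 627 mm⁴
Total I = 20 167 948 mm⁴.
Radius of gyration: k = √(I/A) = √(20 167 948 / 4 720) = 65.367 mm.

k_x ≈ 65.4 mm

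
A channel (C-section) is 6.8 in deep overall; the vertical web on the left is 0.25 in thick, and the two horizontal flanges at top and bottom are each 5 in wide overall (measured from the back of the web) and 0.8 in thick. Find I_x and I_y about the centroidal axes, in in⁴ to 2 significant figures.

I_x ≈ 75 in⁴, I_y ≈ 23 in⁴

Split into non-overlapping primitives; take the origin at the lower-left of the bounding box.
Web: 0.25 × 6.8, A = 1.7 in², y = 3.4 in, Ī = 6.551 in⁴.
Top flange (beyond web): 4.75 × 0.8, A = 3.8 in², y = 6.4 in, Ī = 0.2027 in⁴.
Bottom flange (beyond web): 4.75 × 0.8, A = 3.8 in², y = 0.4 in, Ī = 0.2027 in⁴.
By symmetry the centroid is at mid-height, ȳ = 3.4 in.
Transfer each piece to the centroidal x-axis using Ī + A·d² with d = y − 3.4:
  web: d = 0 in → contributes +6.551 in⁴
  top flange (beyond web): d = 3 in → contributes +34.4 in⁴
  bottom flange (beyond web): d = -3 in → contributes +34.4 in⁴
Total I = 75.36 in⁴.
For the y-axis: x̄ = 2.168 in.
Repeating about the centroidal y-axis gives I_y = 22.98 in⁴.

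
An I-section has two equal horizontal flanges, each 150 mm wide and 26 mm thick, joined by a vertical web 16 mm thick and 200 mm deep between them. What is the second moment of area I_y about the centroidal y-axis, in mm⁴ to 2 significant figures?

Treat the section as a set of non-overlapping primitives; coordinates are from the bounding-box lower-left.
Bottom flange: 150 × 26, A = 3 900 mm², x = 75 mm, Ī = 7 312 500 mm⁴.
Web: 16 × 200, A = 3 200 mm², x = 75 mm, Ī = 68 267 mm⁴.
Top flange: 150 × 26, A = 3 900 mm², x = 75 mm, Ī = 7 312 500 mm⁴.
By symmetry the centroid is at mid-width, x̄ = 75 mm.
All pieces are centred on the centroidal y-axis, so I = ΣĪ = 14 693 267 mm⁴.

I_y ≈ 1.5 × 10⁷ mm⁴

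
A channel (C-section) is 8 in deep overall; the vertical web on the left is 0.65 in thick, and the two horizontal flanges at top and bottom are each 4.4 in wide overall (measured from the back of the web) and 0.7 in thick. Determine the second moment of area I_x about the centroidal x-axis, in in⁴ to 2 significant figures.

I_x ≈ 98 in⁴

Treat the section as a set of non-overlapping primitives; coordinates are from the bounding-box lower-left.
Web: 0.65 × 8, A = 5.2 in², y = 4 in, Ī = 27.73 in⁴.
Top flange (beyond web): 3.75 × 0.7, A = 2.625 in², y = 7.65 in, Ī = 0.1072 in⁴.
Bottom flange (beyond web): 3.75 × 0.7, A = 2.625 in², y = 0.35 in, Ī = 0.1072 in⁴.
By symmetry the centroid is at mid-height, ȳ = 4 in.
Transfer each piece to the centroidal x-axis using Ī + A·d² with d = y − 4:
  web: d = 0 in → contributes +27.73 in⁴
  top flange (beyond web): d = 3.65 in → contributes +35.08 in⁴
  bottom flange (beyond web): d = -3.65 in → contributes +35.08 in⁴
Total I = 97.89 in⁴.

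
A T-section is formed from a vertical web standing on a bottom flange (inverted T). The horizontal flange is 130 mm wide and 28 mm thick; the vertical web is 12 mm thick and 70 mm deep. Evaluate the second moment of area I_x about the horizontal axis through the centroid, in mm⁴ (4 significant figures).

Break the section into simple shapes (no overlaps), measuring from the bottom-left corner of the bounding box.
Flange: 130 × 28, A = 3 640 mm², y = 14 mm, Ī = 237 813 mm⁴.
Web: 12 × 70, A = 840 mm², y = 63 mm, Ī = 343 000 mm⁴.
Centroid: ȳ = ΣA·y / ΣA = 23.1875 mm.
Transfer each piece to the horizontal axis through the centroid using Ī + A·d² with d = y − 23.1875:
  flange: d = -9.1875 mm → contributes +545 066 mm⁴
  web: d = 39.8125 mm → contributes +1 674 430 mm⁴
Total I = 2 219 496 mm⁴.

I_x ≈ 2.219 × 10⁶ mm⁴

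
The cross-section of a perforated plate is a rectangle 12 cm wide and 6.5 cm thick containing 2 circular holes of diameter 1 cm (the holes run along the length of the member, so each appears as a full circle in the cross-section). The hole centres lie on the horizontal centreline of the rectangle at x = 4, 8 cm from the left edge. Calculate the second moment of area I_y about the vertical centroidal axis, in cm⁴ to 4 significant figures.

I_y ≈ 929.6 cm⁴

Treat the section as a set of non-overlapping primitives; coordinates are from the bounding-box lower-left.
Plate: 12 × 6.5, A = 78 cm², x = 6 cm, Ī = 936 cm⁴.
Hole 1 (subtracted): ⌀1, A = 0.785398 cm², x = 4 cm, Ī = 0.0490874 cm⁴.
Hole 2 (subtracted): ⌀1, A = 0.785398 cm², x = 8 cm, Ī = 0.0490874 cm⁴.
By symmetry the centroid is at mid-width, x̄ = 6 cm.
Transfer each piece to the vertical centroidal axis using Ī + A·d² with d = x − 6:
  plate: d = 0 cm → contributes +936 cm⁴
  hole 1: d = -2 cm → contributes −3.19068 cm⁴
  hole 2: d = 2 cm → contributes −3.19068 cm⁴
Total I = 929.619 cm⁴.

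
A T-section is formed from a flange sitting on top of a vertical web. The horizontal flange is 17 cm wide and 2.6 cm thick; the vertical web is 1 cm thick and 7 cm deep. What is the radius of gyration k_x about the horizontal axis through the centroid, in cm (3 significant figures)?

Split into non-overlapping primitives; take the origin at the lower-left of the bounding box.
Flange: 17 × 2.6, A = 44.2 cm², y = 8.3 cm, Ī = 24.899 cm⁴.
Web: 1 × 7, A = 7 cm², y = 3.5 cm, Ī = 28.583 cm⁴.
Centroid: ȳ = ΣA·y / ΣA = 7.6438 cm.
Transfer each piece to the horizontal axis through the centroid using Ī + A·d² with d = y − 7.6438:
  flange: d = 0.65625 cm → contributes +43.935 cm⁴
  web: d = -4.1438 cm → contributes +148.78 cm⁴
Total I = 192.71 cm⁴.
Radius of gyration: k = √(I/A) = √(192.71 / 51.2) = 1.9401 cm.

k_x ≈ 1.94 cm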